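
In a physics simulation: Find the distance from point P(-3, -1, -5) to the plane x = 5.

distance = |a·x₀ + b·y₀ + c·z₀ - d| / √(a² + b² + c²)
  = |1·(-3) + 0·(-1) + 0·(-5) - 5| / √(1² + 0² + 0²)
  = |-3 + 0 + 0 - 5| / √(1 + 0 + 0)
  = |-8| / √1
  = 8 / 1
  ≈ 8

8


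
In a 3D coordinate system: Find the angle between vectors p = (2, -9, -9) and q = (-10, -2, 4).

p·q = 2·(-10) + (-9)·(-2) + (-9)·4 = -20 + 18 - 36 = -38
|p| = √(2² + (-9)² + (-9)²) = √166 ≈ 12.88
|q| = √((-10)² + (-2)² + 4²) = √120 ≈ 10.95
cos θ = (p·q)/(|p||q|) = -38/(12.88·10.95) ≈ -0.2692
θ = arccos(-0.2692) ≈ 105.6°

105.6°


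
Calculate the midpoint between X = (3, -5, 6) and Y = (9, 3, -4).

M = ((x₁+x₂)/2, (y₁+y₂)/2, (z₁+z₂)/2)
  = ((3 + 9)/2, (-5 + 3)/2, (6 - 4)/2)
  = (12/2, -2/2, 2/2)
  = (6, -1, 1)

(6, -1, 1)


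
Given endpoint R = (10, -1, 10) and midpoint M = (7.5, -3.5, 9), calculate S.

S = 2M - R
  = (2·7.5 - 10, 2·(-3.5) - (-1), 2·9 - 10)
  = (15 - 10, -7 + 1, 18 - 10)
  = (5, -6, 8)

(5, -6, 8)


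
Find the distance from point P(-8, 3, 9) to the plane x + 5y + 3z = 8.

distance = |a·x₀ + b·y₀ + c·z₀ - d| / √(a² + b² + c²)
  = |1·(-8) + 5·3 + 3·9 - 8| / √(1² + 5² + 3²)
  = |-8 + 15 + 27 - 8| / √(1 + 25 + 9)
  = |26| / √35
  = 26 / 5.916
  ≈ 4.395

4.395


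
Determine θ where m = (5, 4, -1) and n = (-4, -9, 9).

m·n = 5·(-4) + 4·(-9) + (-1)·9 = -20 - 36 - 9 = -65
|m| = √(5² + 4² + (-1)²) = √42 ≈ 6.481
|n| = √((-4)² + (-9)² + 9²) = √178 ≈ 13.34
cos θ = (m·n)/(|m||n|) = -65/(6.481·13.34) ≈ -0.7518
θ = arccos(-0.7518) ≈ 138.7°

138.7°


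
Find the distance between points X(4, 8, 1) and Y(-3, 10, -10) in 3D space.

d = √[(x₂-x₁)² + (y₂-y₁)² + (z₂-z₁)²]
  = √[(-7)² + 2² + (-11)²]
  = √[49 + 4 + 121]
  = √174
  ≈ 13.19

13.19


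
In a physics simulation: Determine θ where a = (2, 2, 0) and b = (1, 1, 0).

a·b = 2·1 + 2·1 + 0·0 = 2 + 2 + 0 = 4
|a| = √(2² + 2² + 0²) = √8 ≈ 2.828
|b| = √(1² + 1² + 0²) = √2 ≈ 1.414
cos θ = (a·b)/(|a||b|) = 4/(2.828·1.414) ≈ 1
θ = arccos(1) ≈ 0°

0°


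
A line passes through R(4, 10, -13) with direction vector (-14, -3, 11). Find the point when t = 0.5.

P(t) = R + t·d
  = (4 + (-14)·0.5, 10 + (-3)·0.5, -13 + 11·0.5)
  = (4 - 7, 10 - 1.5, -13 + 5.5)
  = (-3, 8.5, -7.5)

(-3, 8.5, -7.5)


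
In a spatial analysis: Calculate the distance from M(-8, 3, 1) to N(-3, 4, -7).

d = √[(x₂-x₁)² + (y₂-y₁)² + (z₂-z₁)²]
  = √[5² + 1² + (-8)²]
  = √[25 + 1 + 64]
  = √90
  ≈ 9.487

9.487


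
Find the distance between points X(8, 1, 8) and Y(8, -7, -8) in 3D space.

d = √[(x₂-x₁)² + (y₂-y₁)² + (z₂-z₁)²]
  = √[0² + (-8)² + (-16)²]
  = √[0 + 64 + 256]
  = √320
  ≈ 17.89

17.89


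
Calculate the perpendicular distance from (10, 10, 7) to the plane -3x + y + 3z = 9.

distance = |a·x₀ + b·y₀ + c·z₀ - d| / √(a² + b² + c²)
  = |(-3)·10 + 1·10 + 3·7 - 9| / √((-3)² + 1² + 3²)
  = |-30 + 10 + 21 - 9| / √(9 + 1 + 9)
  = |-8| / √19
  = 8 / 4.359
  ≈ 1.835

1.835


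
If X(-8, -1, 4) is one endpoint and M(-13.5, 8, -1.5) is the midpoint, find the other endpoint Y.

Y = 2M - X
  = (2·(-13.5) - (-8), 2·8 - (-1), 2·(-1.5) - 4)
  = (-27 + 8, 16 + 1, -3 - 4)
  = (-19, 17, -7)

(-19, 17, -7)


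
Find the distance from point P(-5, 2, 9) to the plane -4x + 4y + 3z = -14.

distance = |a·x₀ + b·y₀ + c·z₀ - d| / √(a² + b² + c²)
  = |(-4)·(-5) + 4·2 + 3·9 - (-14)| / √((-4)² + 4² + 3²)
  = |20 + 8 + 27 + 14| / √(16 + 16 + 9)
  = |69| / √41
  = 69 / 6.403
  ≈ 10.78

10.78


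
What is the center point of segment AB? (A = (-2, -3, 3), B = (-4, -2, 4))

M = ((x₁+x₂)/2, (y₁+y₂)/2, (z₁+z₂)/2)
  = ((-2 - 4)/2, (-3 - 2)/2, (3 + 4)/2)
  = (-6/2, -5/2, 7/2)
  = (-3, -2.5, 3.5)

(-3, -2.5, 3.5)


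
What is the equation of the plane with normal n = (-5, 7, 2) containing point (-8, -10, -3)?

The plane through P with normal n = (a, b, c) satisfies n·(r - P) = 0,
i.e. ax + by + cz = a·x₀ + b·y₀ + c·z₀.
d = (-5)·(-8) + 7·(-10) + 2·(-3)
  = 40 - 70 - 6
  = -36
Equation: -5x + 7y + 2z = -36

-5x + 7y + 2z = -36


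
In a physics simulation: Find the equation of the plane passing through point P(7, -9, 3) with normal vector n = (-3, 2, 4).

The plane through P with normal n = (a, b, c) satisfies n·(r - P) = 0,
i.e. ax + by + cz = a·x₀ + b·y₀ + c·z₀.
d = (-3)·7 + 2·(-9) + 4·3
  = -21 - 18 + 12
  = -27
Equation: -3x + 2y + 4z = -27

-3x + 2y + 4z = -27


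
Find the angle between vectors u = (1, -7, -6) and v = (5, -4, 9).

u·v = 1·5 + (-7)·(-4) + (-6)·9 = 5 + 28 - 54 = -21
|u| = √(1² + (-7)² + (-6)²) = √86 ≈ 9.274
|v| = √(5² + (-4)² + 9²) = √122 ≈ 11.05
cos θ = (u·v)/(|u||v|) = -21/(9.274·11.05) ≈ -0.205
θ = arccos(-0.205) ≈ 101.8°

101.8°


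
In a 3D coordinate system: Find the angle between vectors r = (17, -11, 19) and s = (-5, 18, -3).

r·s = 17·(-5) + (-11)·18 + 19·(-3) = -85 - 198 - 57 = -340
|r| = √(17² + (-11)² + 19²) = √771 ≈ 27.77
|s| = √((-5)² + 18² + (-3)²) = √358 ≈ 18.92
cos θ = (r·s)/(|r||s|) = -340/(27.77·18.92) ≈ -0.6472
θ = arccos(-0.6472) ≈ 130.3°

130.3°


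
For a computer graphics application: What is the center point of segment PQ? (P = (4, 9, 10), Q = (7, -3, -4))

M = ((x₁+x₂)/2, (y₁+y₂)/2, (z₁+z₂)/2)
  = ((4 + 7)/2, (9 - 3)/2, (10 - 4)/2)
  = (11/2, 6/2, 6/2)
  = (5.5, 3, 3)

(5.5, 3, 3)


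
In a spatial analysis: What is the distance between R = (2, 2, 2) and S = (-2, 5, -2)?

d = √[(x₂-x₁)² + (y₂-y₁)² + (z₂-z₁)²]
  = √[(-4)² + 3² + (-4)²]
  = √[16 + 9 + 16]
  = √41
  ≈ 6.403

6.403


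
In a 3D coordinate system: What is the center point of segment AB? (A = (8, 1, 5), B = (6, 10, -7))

M = ((x₁+x₂)/2, (y₁+y₂)/2, (z₁+z₂)/2)
  = ((8 + 6)/2, (1 + 10)/2, (5 - 7)/2)
  = (14/2, 11/2, -2/2)
  = (7, 5.5, -1)

(7, 5.5, -1)


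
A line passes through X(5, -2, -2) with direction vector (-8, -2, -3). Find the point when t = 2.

P(t) = X + t·d
  = (5 + (-8)·2, -2 + (-2)·2, -2 + (-3)·2)
  = (5 - 16, -2 - 4, -2 - 6)
  = (-11, -6, -8)

(-11, -6, -8)


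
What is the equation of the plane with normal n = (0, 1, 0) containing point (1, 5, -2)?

The plane through P with normal n = (a, b, c) satisfies n·(r - P) = 0,
i.e. ax + by + cz = a·x₀ + b·y₀ + c·z₀.
d = 0·1 + 1·5 + 0·(-2)
  = 0 + 5 + 0
  = 5
Equation: y = 5

y = 5


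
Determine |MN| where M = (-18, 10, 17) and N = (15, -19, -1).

d = √[(x₂-x₁)² + (y₂-y₁)² + (z₂-z₁)²]
  = √[33² + (-29)² + (-18)²]
  = √[1089 + 841 + 324]
  = √2254
  ≈ 47.48

47.48


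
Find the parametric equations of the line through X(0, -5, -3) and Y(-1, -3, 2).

Direction vector d = Y - X = (-1 + 0, -3 + 5, 2 + 3) = (-1, 2, 5)
Parametric form r = X + t·d:
x = 0 - t, y = -5 + 2t, z = -3 + 5t

x = 0 - t, y = -5 + 2t, z = -3 + 5t


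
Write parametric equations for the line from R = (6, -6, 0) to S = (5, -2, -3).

Direction vector d = S - R = (5 - 6, -2 + 6, -3 + 0) = (-1, 4, -3)
Parametric form r = R + t·d:
x = 6 - t, y = -6 + 4t, z = 0 - 3t

x = 6 - t, y = -6 + 4t, z = 0 - 3t


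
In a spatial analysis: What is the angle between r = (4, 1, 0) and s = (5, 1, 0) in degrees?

r·s = 4·5 + 1·1 + 0·0 = 20 + 1 + 0 = 21
|r| = √(4² + 1² + 0²) = √17 ≈ 4.123
|s| = √(5² + 1² + 0²) = √26 ≈ 5.099
cos θ = (r·s)/(|r||s|) = 21/(4.123·5.099) ≈ 0.9989
θ = arccos(0.9989) ≈ 2.726°

2.726°


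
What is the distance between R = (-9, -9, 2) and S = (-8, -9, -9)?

d = √[(x₂-x₁)² + (y₂-y₁)² + (z₂-z₁)²]
  = √[1² + 0² + (-11)²]
  = √[1 + 0 + 121]
  = √122
  ≈ 11.05

11.05


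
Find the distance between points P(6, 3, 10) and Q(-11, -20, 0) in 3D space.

d = √[(x₂-x₁)² + (y₂-y₁)² + (z₂-z₁)²]
  = √[(-17)² + (-23)² + (-10)²]
  = √[289 + 529 + 100]
  = √918
  ≈ 30.3

30.3


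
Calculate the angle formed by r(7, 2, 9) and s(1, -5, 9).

r·s = 7·1 + 2·(-5) + 9·9 = 7 - 10 + 81 = 78
|r| = √(7² + 2² + 9²) = √134 ≈ 11.58
|s| = √(1² + (-5)² + 9²) = √107 ≈ 10.34
cos θ = (r·s)/(|r||s|) = 78/(11.58·10.34) ≈ 0.6514
θ = arccos(0.6514) ≈ 49.35°

49.35°


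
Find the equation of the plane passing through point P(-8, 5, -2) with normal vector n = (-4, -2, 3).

The plane through P with normal n = (a, b, c) satisfies n·(r - P) = 0,
i.e. ax + by + cz = a·x₀ + b·y₀ + c·z₀.
d = (-4)·(-8) + (-2)·5 + 3·(-2)
  = 32 - 10 - 6
  = 16
Equation: -4x - 2y + 3z = 16

-4x - 2y + 3z = 16


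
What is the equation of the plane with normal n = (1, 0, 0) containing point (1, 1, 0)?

The plane through P with normal n = (a, b, c) satisfies n·(r - P) = 0,
i.e. ax + by + cz = a·x₀ + b·y₀ + c·z₀.
d = 1·1 + 0·1 + 0·0
  = 1 + 0 + 0
  = 1
Equation: x = 1

x = 1


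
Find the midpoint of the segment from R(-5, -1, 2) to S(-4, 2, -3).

M = ((x₁+x₂)/2, (y₁+y₂)/2, (z₁+z₂)/2)
  = ((-5 - 4)/2, (-1 + 2)/2, (2 - 3)/2)
  = (-9/2, 1/2, -1/2)
  = (-4.5, 0.5, -0.5)

(-4.5, 0.5, -0.5)


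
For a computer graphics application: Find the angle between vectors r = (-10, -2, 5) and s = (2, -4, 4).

r·s = (-10)·2 + (-2)·(-4) + 5·4 = -20 + 8 + 20 = 8
|r| = √((-10)² + (-2)² + 5²) = √129 ≈ 11.36
|s| = √(2² + (-4)² + 4²) = √36 ≈ 6
cos θ = (r·s)/(|r||s|) = 8/(11.36·6) ≈ 0.1174
θ = arccos(0.1174) ≈ 83.26°

83.26°


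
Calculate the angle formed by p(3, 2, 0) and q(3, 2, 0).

p·q = 3·3 + 2·2 + 0·0 = 9 + 4 + 0 = 13
|p| = √(3² + 2² + 0²) = √13 ≈ 3.606
|q| = √(3² + 2² + 0²) = √13 ≈ 3.606
cos θ = (p·q)/(|p||q|) = 13/(3.606·3.606) ≈ 1
θ = arccos(1) ≈ 0°

0°


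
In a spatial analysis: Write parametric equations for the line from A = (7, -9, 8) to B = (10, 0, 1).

Direction vector d = B - A = (10 - 7, 0 + 9, 1 - 8) = (3, 9, -7)
Parametric form r = A + t·d:
x = 7 + 3t, y = -9 + 9t, z = 8 - 7t

x = 7 + 3t, y = -9 + 9t, z = 8 - 7t


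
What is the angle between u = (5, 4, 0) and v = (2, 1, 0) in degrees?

u·v = 5·2 + 4·1 + 0·0 = 10 + 4 + 0 = 14
|u| = √(5² + 4² + 0²) = √41 ≈ 6.403
|v| = √(2² + 1² + 0²) = √5 ≈ 2.236
cos θ = (u·v)/(|u||v|) = 14/(6.403·2.236) ≈ 0.9778
θ = arccos(0.9778) ≈ 12.09°

12.09°


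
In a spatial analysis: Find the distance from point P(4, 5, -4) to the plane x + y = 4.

distance = |a·x₀ + b·y₀ + c·z₀ - d| / √(a² + b² + c²)
  = |1·4 + 1·5 + 0·(-4) - 4| / √(1² + 1² + 0²)
  = |4 + 5 + 0 - 4| / √(1 + 1 + 0)
  = |5| / √2
  = 5 / 1.414
  ≈ 3.536

3.536


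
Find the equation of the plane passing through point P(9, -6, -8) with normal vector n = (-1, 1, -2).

The plane through P with normal n = (a, b, c) satisfies n·(r - P) = 0,
i.e. ax + by + cz = a·x₀ + b·y₀ + c·z₀.
d = (-1)·9 + 1·(-6) + (-2)·(-8)
  = -9 - 6 + 16
  = 1
Equation: -x + y - 2z = 1

-x + y - 2z = 1


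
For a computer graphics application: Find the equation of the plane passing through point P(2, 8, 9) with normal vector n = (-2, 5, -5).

The plane through P with normal n = (a, b, c) satisfies n·(r - P) = 0,
i.e. ax + by + cz = a·x₀ + b·y₀ + c·z₀.
d = (-2)·2 + 5·8 + (-5)·9
  = -4 + 40 - 45
  = -9
Equation: -2x + 5y - 5z = -9

-2x + 5y - 5z = -9


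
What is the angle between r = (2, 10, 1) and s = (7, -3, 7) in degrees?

r·s = 2·7 + 10·(-3) + 1·7 = 14 - 30 + 7 = -9
|r| = √(2² + 10² + 1²) = √105 ≈ 10.25
|s| = √(7² + (-3)² + 7²) = √107 ≈ 10.34
cos θ = (r·s)/(|r||s|) = -9/(10.25·10.34) ≈ -0.08491
θ = arccos(-0.08491) ≈ 94.87°

94.87°


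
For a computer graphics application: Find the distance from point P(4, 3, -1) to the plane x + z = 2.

distance = |a·x₀ + b·y₀ + c·z₀ - d| / √(a² + b² + c²)
  = |1·4 + 0·3 + 1·(-1) - 2| / √(1² + 0² + 1²)
  = |4 + 0 - 1 - 2| / √(1 + 0 + 1)
  = |1| / √2
  = 1 / 1.414
  ≈ 0.7071

0.7071


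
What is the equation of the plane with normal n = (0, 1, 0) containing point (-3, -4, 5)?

The plane through P with normal n = (a, b, c) satisfies n·(r - P) = 0,
i.e. ax + by + cz = a·x₀ + b·y₀ + c·z₀.
d = 0·(-3) + 1·(-4) + 0·5
  = 0 - 4 + 0
  = -4
Equation: y = -4

y = -4


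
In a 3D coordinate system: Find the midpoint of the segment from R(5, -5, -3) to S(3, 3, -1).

M = ((x₁+x₂)/2, (y₁+y₂)/2, (z₁+z₂)/2)
  = ((5 + 3)/2, (-5 + 3)/2, (-3 - 1)/2)
  = (8/2, -2/2, -4/2)
  = (4, -1, -2)

(4, -1, -2)


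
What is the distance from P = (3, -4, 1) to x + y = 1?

distance = |a·x₀ + b·y₀ + c·z₀ - d| / √(a² + b² + c²)
  = |1·3 + 1·(-4) + 0·1 - 1| / √(1² + 1² + 0²)
  = |3 - 4 + 0 - 1| / √(1 + 1 + 0)
  = |-2| / √2
  = 2 / 1.414
  ≈ 1.414

1.414


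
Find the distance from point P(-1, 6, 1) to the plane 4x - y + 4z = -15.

distance = |a·x₀ + b·y₀ + c·z₀ - d| / √(a² + b² + c²)
  = |4·(-1) + (-1)·6 + 4·1 - (-15)| / √(4² + (-1)² + 4²)
  = |-4 - 6 + 4 + 15| / √(16 + 1 + 16)
  = |9| / √33
  = 9 / 5.745
  ≈ 1.567

1.567


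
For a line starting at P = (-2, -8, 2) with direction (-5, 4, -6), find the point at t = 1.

P(t) = P + t·d
  = (-2 + (-5)·1, -8 + 4·1, 2 + (-6)·1)
  = (-2 - 5, -8 + 4, 2 - 6)
  = (-7, -4, -4)

(-7, -4, -4)


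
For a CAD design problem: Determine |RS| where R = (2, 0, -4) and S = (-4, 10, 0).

d = √[(x₂-x₁)² + (y₂-y₁)² + (z₂-z₁)²]
  = √[(-6)² + 10² + 4²]
  = √[36 + 100 + 16]
  = √152
  ≈ 12.33

12.33


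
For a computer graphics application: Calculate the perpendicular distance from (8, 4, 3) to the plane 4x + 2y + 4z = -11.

distance = |a·x₀ + b·y₀ + c·z₀ - d| / √(a² + b² + c²)
  = |4·8 + 2·4 + 4·3 - (-11)| / √(4² + 2² + 4²)
  = |32 + 8 + 12 + 11| / √(16 + 4 + 16)
  = |63| / √36
  = 63 / 6
  ≈ 10.5

10.5


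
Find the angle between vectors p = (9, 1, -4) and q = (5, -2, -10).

p·q = 9·5 + 1·(-2) + (-4)·(-10) = 45 - 2 + 40 = 83
|p| = √(9² + 1² + (-4)²) = √98 ≈ 9.899
|q| = √(5² + (-2)² + (-10)²) = √129 ≈ 11.36
cos θ = (p·q)/(|p||q|) = 83/(9.899·11.36) ≈ 0.7382
θ = arccos(0.7382) ≈ 42.42°

42.42°


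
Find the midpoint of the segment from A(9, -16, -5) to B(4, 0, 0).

M = ((x₁+x₂)/2, (y₁+y₂)/2, (z₁+z₂)/2)
  = ((9 + 4)/2, (-16 + 0)/2, (-5 + 0)/2)
  = (13/2, -16/2, -5/2)
  = (6.5, -8, -2.5)

(6.5, -8, -2.5)


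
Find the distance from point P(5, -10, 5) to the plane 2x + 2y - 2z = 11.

distance = |a·x₀ + b·y₀ + c·z₀ - d| / √(a² + b² + c²)
  = |2·5 + 2·(-10) + (-2)·5 - 11| / √(2² + 2² + (-2)²)
  = |10 - 20 - 10 - 11| / √(4 + 4 + 4)
  = |-31| / √12
  = 31 / 3.464
  ≈ 8.949

8.949


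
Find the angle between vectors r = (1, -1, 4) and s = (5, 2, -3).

r·s = 1·5 + (-1)·2 + 4·(-3) = 5 - 2 - 12 = -9
|r| = √(1² + (-1)² + 4²) = √18 ≈ 4.243
|s| = √(5² + 2² + (-3)²) = √38 ≈ 6.164
cos θ = (r·s)/(|r||s|) = -9/(4.243·6.164) ≈ -0.3441
θ = arccos(-0.3441) ≈ 110.1°

110.1°


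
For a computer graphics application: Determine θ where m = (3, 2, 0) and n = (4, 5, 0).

m·n = 3·4 + 2·5 + 0·0 = 12 + 10 + 0 = 22
|m| = √(3² + 2² + 0²) = √13 ≈ 3.606
|n| = √(4² + 5² + 0²) = √41 ≈ 6.403
cos θ = (m·n)/(|m||n|) = 22/(3.606·6.403) ≈ 0.9529
θ = arccos(0.9529) ≈ 17.65°

17.65°


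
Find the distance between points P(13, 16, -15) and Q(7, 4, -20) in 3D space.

d = √[(x₂-x₁)² + (y₂-y₁)² + (z₂-z₁)²]
  = √[(-6)² + (-12)² + (-5)²]
  = √[36 + 144 + 25]
  = √205
  ≈ 14.32

14.32


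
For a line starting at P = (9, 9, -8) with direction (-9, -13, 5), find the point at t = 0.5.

P(t) = P + t·d
  = (9 + (-9)·0.5, 9 + (-13)·0.5, -8 + 5·0.5)
  = (9 - 4.5, 9 - 6.5, -8 + 2.5)
  = (4.5, 2.5, -5.5)

(4.5, 2.5, -5.5)


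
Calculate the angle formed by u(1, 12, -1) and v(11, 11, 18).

u·v = 1·11 + 12·11 + (-1)·18 = 11 + 132 - 18 = 125
|u| = √(1² + 12² + (-1)²) = √146 ≈ 12.08
|v| = √(11² + 11² + 18²) = √566 ≈ 23.79
cos θ = (u·v)/(|u||v|) = 125/(12.08·23.79) ≈ 0.4348
θ = arccos(0.4348) ≈ 64.23°

64.23°


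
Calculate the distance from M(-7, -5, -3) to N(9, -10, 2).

d = √[(x₂-x₁)² + (y₂-y₁)² + (z₂-z₁)²]
  = √[16² + (-5)² + 5²]
  = √[256 + 25 + 25]
  = √306
  ≈ 17.49

17.49


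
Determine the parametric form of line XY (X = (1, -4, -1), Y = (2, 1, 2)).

Direction vector d = Y - X = (2 - 1, 1 + 4, 2 + 1) = (1, 5, 3)
Parametric form r = X + t·d:
x = 1 + t, y = -4 + 5t, z = -1 + 3t

x = 1 + t, y = -4 + 5t, z = -1 + 3t


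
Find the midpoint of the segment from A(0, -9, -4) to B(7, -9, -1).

M = ((x₁+x₂)/2, (y₁+y₂)/2, (z₁+z₂)/2)
  = ((0 + 7)/2, (-9 - 9)/2, (-4 - 1)/2)
  = (7/2, -18/2, -5/2)
  = (3.5, -9, -2.5)

(3.5, -9, -2.5)


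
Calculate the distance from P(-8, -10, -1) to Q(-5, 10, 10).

d = √[(x₂-x₁)² + (y₂-y₁)² + (z₂-z₁)²]
  = √[3² + 20² + 11²]
  = √[9 + 400 + 121]
  = √530
  ≈ 23.02

23.02


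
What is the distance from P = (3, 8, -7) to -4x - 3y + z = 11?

distance = |a·x₀ + b·y₀ + c·z₀ - d| / √(a² + b² + c²)
  = |(-4)·3 + (-3)·8 + 1·(-7) - 11| / √((-4)² + (-3)² + 1²)
  = |-12 - 24 - 7 - 11| / √(16 + 9 + 1)
  = |-54| / √26
  = 54 / 5.099
  ≈ 10.59

10.59


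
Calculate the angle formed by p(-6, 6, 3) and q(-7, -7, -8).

p·q = (-6)·(-7) + 6·(-7) + 3·(-8) = 42 - 42 - 24 = -24
|p| = √((-6)² + 6² + 3²) = √81 ≈ 9
|q| = √((-7)² + (-7)² + (-8)²) = √162 ≈ 12.73
cos θ = (p·q)/(|p||q|) = -24/(9·12.73) ≈ -0.2095
θ = arccos(-0.2095) ≈ 102.1°

102.1°


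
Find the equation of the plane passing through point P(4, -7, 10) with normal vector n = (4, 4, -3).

The plane through P with normal n = (a, b, c) satisfies n·(r - P) = 0,
i.e. ax + by + cz = a·x₀ + b·y₀ + c·z₀.
d = 4·4 + 4·(-7) + (-3)·10
  = 16 - 28 - 30
  = -42
Equation: 4x + 4y - 3z = -42

4x + 4y - 3z = -42


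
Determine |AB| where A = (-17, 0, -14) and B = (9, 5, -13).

d = √[(x₂-x₁)² + (y₂-y₁)² + (z₂-z₁)²]
  = √[26² + 5² + 1²]
  = √[676 + 25 + 1]
  = √702
  ≈ 26.5

26.5


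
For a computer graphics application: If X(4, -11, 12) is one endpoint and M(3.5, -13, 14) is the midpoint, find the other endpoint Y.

Y = 2M - X
  = (2·3.5 - 4, 2·(-13) - (-11), 2·14 - 12)
  = (7 - 4, -26 + 11, 28 - 12)
  = (3, -15, 16)

(3, -15, 16)


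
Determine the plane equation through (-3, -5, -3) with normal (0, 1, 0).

The plane through P with normal n = (a, b, c) satisfies n·(r - P) = 0,
i.e. ax + by + cz = a·x₀ + b·y₀ + c·z₀.
d = 0·(-3) + 1·(-5) + 0·(-3)
  = 0 - 5 + 0
  = -5
Equation: y = -5

y = -5


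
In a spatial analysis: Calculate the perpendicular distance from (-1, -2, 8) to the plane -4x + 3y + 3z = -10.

distance = |a·x₀ + b·y₀ + c·z₀ - d| / √(a² + b² + c²)
  = |(-4)·(-1) + 3·(-2) + 3·8 - (-10)| / √((-4)² + 3² + 3²)
  = |4 - 6 + 24 + 10| / √(16 + 9 + 9)
  = |32| / √34
  = 32 / 5.831
  ≈ 5.488

5.488


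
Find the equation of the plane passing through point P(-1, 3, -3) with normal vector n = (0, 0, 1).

The plane through P with normal n = (a, b, c) satisfies n·(r - P) = 0,
i.e. ax + by + cz = a·x₀ + b·y₀ + c·z₀.
d = 0·(-1) + 0·3 + 1·(-3)
  = 0 + 0 - 3
  = -3
Equation: z = -3

z = -3


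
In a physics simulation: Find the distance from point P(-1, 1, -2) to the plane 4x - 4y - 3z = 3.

distance = |a·x₀ + b·y₀ + c·z₀ - d| / √(a² + b² + c²)
  = |4·(-1) + (-4)·1 + (-3)·(-2) - 3| / √(4² + (-4)² + (-3)²)
  = |-4 - 4 + 6 - 3| / √(16 + 16 + 9)
  = |-5| / √41
  = 5 / 6.403
  ≈ 0.7809

0.7809


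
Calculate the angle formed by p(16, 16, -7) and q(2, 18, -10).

p·q = 16·2 + 16·18 + (-7)·(-10) = 32 + 288 + 70 = 390
|p| = √(16² + 16² + (-7)²) = √561 ≈ 23.69
|q| = √(2² + 18² + (-10)²) = √428 ≈ 20.69
cos θ = (p·q)/(|p||q|) = 390/(23.69·20.69) ≈ 0.7959
θ = arccos(0.7959) ≈ 37.26°

37.26°


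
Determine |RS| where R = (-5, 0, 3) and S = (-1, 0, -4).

d = √[(x₂-x₁)² + (y₂-y₁)² + (z₂-z₁)²]
  = √[4² + 0² + (-7)²]
  = √[16 + 0 + 49]
  = √65
  ≈ 8.062

8.062


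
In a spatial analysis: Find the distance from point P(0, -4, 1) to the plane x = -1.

distance = |a·x₀ + b·y₀ + c·z₀ - d| / √(a² + b² + c²)
  = |1·0 + 0·(-4) + 0·1 - (-1)| / √(1² + 0² + 0²)
  = |0 + 0 + 0 + 1| / √(1 + 0 + 0)
  = |1| / √1
  = 1 / 1
  ≈ 1

1


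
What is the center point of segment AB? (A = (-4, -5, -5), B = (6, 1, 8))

M = ((x₁+x₂)/2, (y₁+y₂)/2, (z₁+z₂)/2)
  = ((-4 + 6)/2, (-5 + 1)/2, (-5 + 8)/2)
  = (2/2, -4/2, 3/2)
  = (1, -2, 1.5)

(1, -2, 1.5)


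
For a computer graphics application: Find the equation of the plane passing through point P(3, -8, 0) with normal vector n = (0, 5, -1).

The plane through P with normal n = (a, b, c) satisfies n·(r - P) = 0,
i.e. ax + by + cz = a·x₀ + b·y₀ + c·z₀.
d = 0·3 + 5·(-8) + (-1)·0
  = 0 - 40 + 0
  = -40
Equation: 5y - z = -40

5y - z = -40


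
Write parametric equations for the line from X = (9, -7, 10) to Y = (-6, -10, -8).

Direction vector d = Y - X = (-6 - 9, -10 + 7, -8 - 10) = (-15, -3, -18)
Parametric form r = X + t·d:
x = 9 - 15t, y = -7 - 3t, z = 10 - 18t

x = 9 - 15t, y = -7 - 3t, z = 10 - 18t


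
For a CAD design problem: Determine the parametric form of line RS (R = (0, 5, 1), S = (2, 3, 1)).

Direction vector d = S - R = (2 + 0, 3 - 5, 1 - 1) = (2, -2, 0)
Parametric form r = R + t·d:
x = 0 + 2t, y = 5 - 2t, z = 1

x = 0 + 2t, y = 5 - 2t, z = 1


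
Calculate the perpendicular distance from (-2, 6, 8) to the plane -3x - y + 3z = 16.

distance = |a·x₀ + b·y₀ + c·z₀ - d| / √(a² + b² + c²)
  = |(-3)·(-2) + (-1)·6 + 3·8 - 16| / √((-3)² + (-1)² + 3²)
  = |6 - 6 + 24 - 16| / √(9 + 1 + 9)
  = |8| / √19
  = 8 / 4.359
  ≈ 1.835

1.835


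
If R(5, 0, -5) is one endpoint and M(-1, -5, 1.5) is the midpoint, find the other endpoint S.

S = 2M - R
  = (2·(-1) - 5, 2·(-5) - 0, 2·1.5 - (-5))
  = (-2 - 5, -10 + 0, 3 + 5)
  = (-7, -10, 8)

(-7, -10, 8)


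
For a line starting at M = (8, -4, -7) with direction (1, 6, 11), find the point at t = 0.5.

P(t) = M + t·d
  = (8 + 1·0.5, -4 + 6·0.5, -7 + 11·0.5)
  = (8 + 0.5, -4 + 3, -7 + 5.5)
  = (8.5, -1, -1.5)

(8.5, -1, -1.5)


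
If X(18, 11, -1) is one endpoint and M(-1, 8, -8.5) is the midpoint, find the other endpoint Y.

Y = 2M - X
  = (2·(-1) - 18, 2·8 - 11, 2·(-8.5) - (-1))
  = (-2 - 18, 16 - 11, -17 + 1)
  = (-20, 5, -16)

(-20, 5, -16)


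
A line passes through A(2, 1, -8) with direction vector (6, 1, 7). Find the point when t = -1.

P(t) = A + t·d
  = (2 + 6·(-1), 1 + 1·(-1), -8 + 7·(-1))
  = (2 - 6, 1 - 1, -8 - 7)
  = (-4, 0, -15)

(-4, 0, -15)


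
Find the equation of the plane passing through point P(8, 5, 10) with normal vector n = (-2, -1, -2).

The plane through P with normal n = (a, b, c) satisfies n·(r - P) = 0,
i.e. ax + by + cz = a·x₀ + b·y₀ + c·z₀.
d = (-2)·8 + (-1)·5 + (-2)·10
  = -16 - 5 - 20
  = -41
Equation: -2x - y - 2z = -41

-2x - y - 2z = -41


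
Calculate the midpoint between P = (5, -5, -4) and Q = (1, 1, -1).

M = ((x₁+x₂)/2, (y₁+y₂)/2, (z₁+z₂)/2)
  = ((5 + 1)/2, (-5 + 1)/2, (-4 - 1)/2)
  = (6/2, -4/2, -5/2)
  = (3, -2, -2.5)

(3, -2, -2.5)


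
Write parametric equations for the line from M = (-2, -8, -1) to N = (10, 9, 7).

Direction vector d = N - M = (10 + 2, 9 + 8, 7 + 1) = (12, 17, 8)
Parametric form r = M + t·d:
x = -2 + 12t, y = -8 + 17t, z = -1 + 8t

x = -2 + 12t, y = -8 + 17t, z = -1 + 8t


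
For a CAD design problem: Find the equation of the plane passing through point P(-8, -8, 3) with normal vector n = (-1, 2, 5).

The plane through P with normal n = (a, b, c) satisfies n·(r - P) = 0,
i.e. ax + by + cz = a·x₀ + b·y₀ + c·z₀.
d = (-1)·(-8) + 2·(-8) + 5·3
  = 8 - 16 + 15
  = 7
Equation: -x + 2y + 5z = 7

-x + 2y + 5z = 7


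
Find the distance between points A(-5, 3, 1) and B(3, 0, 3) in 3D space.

d = √[(x₂-x₁)² + (y₂-y₁)² + (z₂-z₁)²]
  = √[8² + (-3)² + 2²]
  = √[64 + 9 + 4]
  = √77
  ≈ 8.775

8.775


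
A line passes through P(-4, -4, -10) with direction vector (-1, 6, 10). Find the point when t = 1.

P(t) = P + t·d
  = (-4 + (-1)·1, -4 + 6·1, -10 + 10·1)
  = (-4 - 1, -4 + 6, -10 + 10)
  = (-5, 2, 0)

(-5, 2, 0)


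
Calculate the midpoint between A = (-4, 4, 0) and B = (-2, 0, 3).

M = ((x₁+x₂)/2, (y₁+y₂)/2, (z₁+z₂)/2)
  = ((-4 - 2)/2, (4 + 0)/2, (0 + 3)/2)
  = (-6/2, 4/2, 3/2)
  = (-3, 2, 1.5)

(-3, 2, 1.5)


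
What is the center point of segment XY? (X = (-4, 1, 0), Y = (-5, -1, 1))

M = ((x₁+x₂)/2, (y₁+y₂)/2, (z₁+z₂)/2)
  = ((-4 - 5)/2, (1 - 1)/2, (0 + 1)/2)
  = (-9/2, 0/2, 1/2)
  = (-4.5, 0, 0.5)

(-4.5, 0, 0.5)


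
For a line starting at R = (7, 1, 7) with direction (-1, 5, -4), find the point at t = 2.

P(t) = R + t·d
  = (7 + (-1)·2, 1 + 5·2, 7 + (-4)·2)
  = (7 - 2, 1 + 10, 7 - 8)
  = (5, 11, -1)

(5, 11, -1)


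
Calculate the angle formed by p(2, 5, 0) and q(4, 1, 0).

p·q = 2·4 + 5·1 + 0·0 = 8 + 5 + 0 = 13
|p| = √(2² + 5² + 0²) = √29 ≈ 5.385
|q| = √(4² + 1² + 0²) = √17 ≈ 4.123
cos θ = (p·q)/(|p||q|) = 13/(5.385·4.123) ≈ 0.5855
θ = arccos(0.5855) ≈ 54.16°

54.16°


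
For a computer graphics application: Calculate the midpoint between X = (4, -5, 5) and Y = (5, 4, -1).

M = ((x₁+x₂)/2, (y₁+y₂)/2, (z₁+z₂)/2)
  = ((4 + 5)/2, (-5 + 4)/2, (5 - 1)/2)
  = (9/2, -1/2, 4/2)
  = (4.5, -0.5, 2)

(4.5, -0.5, 2)


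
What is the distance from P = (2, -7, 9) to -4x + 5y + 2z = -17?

distance = |a·x₀ + b·y₀ + c·z₀ - d| / √(a² + b² + c²)
  = |(-4)·2 + 5·(-7) + 2·9 - (-17)| / √((-4)² + 5² + 2²)
  = |-8 - 35 + 18 + 17| / √(16 + 25 + 4)
  = |-8| / √45
  = 8 / 6.708
  ≈ 1.193

1.193


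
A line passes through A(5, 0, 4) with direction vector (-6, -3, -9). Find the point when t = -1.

P(t) = A + t·d
  = (5 + (-6)·(-1), 0 + (-3)·(-1), 4 + (-9)·(-1))
  = (5 + 6, 0 + 3, 4 + 9)
  = (11, 3, 13)

(11, 3, 13)


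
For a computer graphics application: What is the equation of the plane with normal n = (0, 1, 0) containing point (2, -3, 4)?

The plane through P with normal n = (a, b, c) satisfies n·(r - P) = 0,
i.e. ax + by + cz = a·x₀ + b·y₀ + c·z₀.
d = 0·2 + 1·(-3) + 0·4
  = 0 - 3 + 0
  = -3
Equation: y = -3

y = -3


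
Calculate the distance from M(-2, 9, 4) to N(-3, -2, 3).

d = √[(x₂-x₁)² + (y₂-y₁)² + (z₂-z₁)²]
  = √[(-1)² + (-11)² + (-1)²]
  = √[1 + 121 + 1]
  = √123
  ≈ 11.09

11.09


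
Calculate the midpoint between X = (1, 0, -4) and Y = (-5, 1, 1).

M = ((x₁+x₂)/2, (y₁+y₂)/2, (z₁+z₂)/2)
  = ((1 - 5)/2, (0 + 1)/2, (-4 + 1)/2)
  = (-4/2, 1/2, -3/2)
  = (-2, 0.5, -1.5)

(-2, 0.5, -1.5)


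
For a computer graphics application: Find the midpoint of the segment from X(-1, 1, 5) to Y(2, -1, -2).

M = ((x₁+x₂)/2, (y₁+y₂)/2, (z₁+z₂)/2)
  = ((-1 + 2)/2, (1 - 1)/2, (5 - 2)/2)
  = (1/2, 0/2, 3/2)
  = (0.5, 0, 1.5)

(0.5, 0, 1.5)


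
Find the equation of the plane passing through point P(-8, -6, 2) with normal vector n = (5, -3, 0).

The plane through P with normal n = (a, b, c) satisfies n·(r - P) = 0,
i.e. ax + by + cz = a·x₀ + b·y₀ + c·z₀.
d = 5·(-8) + (-3)·(-6) + 0·2
  = -40 + 18 + 0
  = -22
Equation: 5x - 3y = -22

5x - 3y = -22


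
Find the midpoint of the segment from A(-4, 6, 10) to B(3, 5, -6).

M = ((x₁+x₂)/2, (y₁+y₂)/2, (z₁+z₂)/2)
  = ((-4 + 3)/2, (6 + 5)/2, (10 - 6)/2)
  = (-1/2, 11/2, 4/2)
  = (-0.5, 5.5, 2)

(-0.5, 5.5, 2)


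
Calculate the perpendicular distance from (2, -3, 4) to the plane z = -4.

distance = |a·x₀ + b·y₀ + c·z₀ - d| / √(a² + b² + c²)
  = |0·2 + 0·(-3) + 1·4 - (-4)| / √(0² + 0² + 1²)
  = |0 + 0 + 4 + 4| / √(0 + 0 + 1)
  = |8| / √1
  = 8 / 1
  ≈ 8

8


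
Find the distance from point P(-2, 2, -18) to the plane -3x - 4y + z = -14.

distance = |a·x₀ + b·y₀ + c·z₀ - d| / √(a² + b² + c²)
  = |(-3)·(-2) + (-4)·2 + 1·(-18) - (-14)| / √((-3)² + (-4)² + 1²)
  = |6 - 8 - 18 + 14| / √(9 + 16 + 1)
  = |-6| / √26
  = 6 / 5.099
  ≈ 1.177

1.177


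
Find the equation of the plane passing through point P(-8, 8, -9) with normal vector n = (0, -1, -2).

The plane through P with normal n = (a, b, c) satisfies n·(r - P) = 0,
i.e. ax + by + cz = a·x₀ + b·y₀ + c·z₀.
d = 0·(-8) + (-1)·8 + (-2)·(-9)
  = 0 - 8 + 18
  = 10
Equation: -y - 2z = 10

-y - 2z = 10


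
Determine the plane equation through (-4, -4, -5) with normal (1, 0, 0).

The plane through P with normal n = (a, b, c) satisfies n·(r - P) = 0,
i.e. ax + by + cz = a·x₀ + b·y₀ + c·z₀.
d = 1·(-4) + 0·(-4) + 0·(-5)
  = -4 + 0 + 0
  = -4
Equation: x = -4

x = -4


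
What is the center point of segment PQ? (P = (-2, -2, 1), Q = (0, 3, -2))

M = ((x₁+x₂)/2, (y₁+y₂)/2, (z₁+z₂)/2)
  = ((-2 + 0)/2, (-2 + 3)/2, (1 - 2)/2)
  = (-2/2, 1/2, -1/2)
  = (-1, 0.5, -0.5)

(-1, 0.5, -0.5)


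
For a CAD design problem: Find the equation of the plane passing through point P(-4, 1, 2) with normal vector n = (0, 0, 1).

The plane through P with normal n = (a, b, c) satisfies n·(r - P) = 0,
i.e. ax + by + cz = a·x₀ + b·y₀ + c·z₀.
d = 0·(-4) + 0·1 + 1·2
  = 0 + 0 + 2
  = 2
Equation: z = 2

z = 2


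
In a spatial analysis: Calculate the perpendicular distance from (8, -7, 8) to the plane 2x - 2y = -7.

distance = |a·x₀ + b·y₀ + c·z₀ - d| / √(a² + b² + c²)
  = |2·8 + (-2)·(-7) + 0·8 - (-7)| / √(2² + (-2)² + 0²)
  = |16 + 14 + 0 + 7| / √(4 + 4 + 0)
  = |37| / √8
  = 37 / 2.828
  ≈ 13.08

13.08


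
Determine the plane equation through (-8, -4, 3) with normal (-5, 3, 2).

The plane through P with normal n = (a, b, c) satisfies n·(r - P) = 0,
i.e. ax + by + cz = a·x₀ + b·y₀ + c·z₀.
d = (-5)·(-8) + 3·(-4) + 2·3
  = 40 - 12 + 6
  = 34
Equation: -5x + 3y + 2z = 34

-5x + 3y + 2z = 34


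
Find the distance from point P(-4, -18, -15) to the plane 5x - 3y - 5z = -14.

distance = |a·x₀ + b·y₀ + c·z₀ - d| / √(a² + b² + c²)
  = |5·(-4) + (-3)·(-18) + (-5)·(-15) - (-14)| / √(5² + (-3)² + (-5)²)
  = |-20 + 54 + 75 + 14| / √(25 + 9 + 25)
  = |123| / √59
  = 123 / 7.681
  ≈ 16.01

16.01


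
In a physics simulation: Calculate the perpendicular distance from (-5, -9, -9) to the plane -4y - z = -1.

distance = |a·x₀ + b·y₀ + c·z₀ - d| / √(a² + b² + c²)
  = |0·(-5) + (-4)·(-9) + (-1)·(-9) - (-1)| / √(0² + (-4)² + (-1)²)
  = |0 + 36 + 9 + 1| / √(0 + 16 + 1)
  = |46| / √17
  = 46 / 4.123
  ≈ 11.16

11.16


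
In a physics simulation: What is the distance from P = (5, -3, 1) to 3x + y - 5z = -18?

distance = |a·x₀ + b·y₀ + c·z₀ - d| / √(a² + b² + c²)
  = |3·5 + 1·(-3) + (-5)·1 - (-18)| / √(3² + 1² + (-5)²)
  = |15 - 3 - 5 + 18| / √(9 + 1 + 25)
  = |25| / √35
  = 25 / 5.916
  ≈ 4.226

4.226


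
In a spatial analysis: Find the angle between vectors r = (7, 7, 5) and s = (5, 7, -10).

r·s = 7·5 + 7·7 + 5·(-10) = 35 + 49 - 50 = 34
|r| = √(7² + 7² + 5²) = √123 ≈ 11.09
|s| = √(5² + 7² + (-10)²) = √174 ≈ 13.19
cos θ = (r·s)/(|r||s|) = 34/(11.09·13.19) ≈ 0.2324
θ = arccos(0.2324) ≈ 76.56°

76.56°


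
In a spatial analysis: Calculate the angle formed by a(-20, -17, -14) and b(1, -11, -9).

a·b = (-20)·1 + (-17)·(-11) + (-14)·(-9) = -20 + 187 + 126 = 293
|a| = √((-20)² + (-17)² + (-14)²) = √885 ≈ 29.75
|b| = √(1² + (-11)² + (-9)²) = √203 ≈ 14.25
cos θ = (a·b)/(|a||b|) = 293/(29.75·14.25) ≈ 0.6913
θ = arccos(0.6913) ≈ 46.27°

46.27°


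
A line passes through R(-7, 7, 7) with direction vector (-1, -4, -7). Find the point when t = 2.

P(t) = R + t·d
  = (-7 + (-1)·2, 7 + (-4)·2, 7 + (-7)·2)
  = (-7 - 2, 7 - 8, 7 - 14)
  = (-9, -1, -7)

(-9, -1, -7)


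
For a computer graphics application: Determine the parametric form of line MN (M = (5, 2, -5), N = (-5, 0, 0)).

Direction vector d = N - M = (-5 - 5, 0 - 2, 0 + 5) = (-10, -2, 5)
Parametric form r = M + t·d:
x = 5 - 10t, y = 2 - 2t, z = -5 + 5t

x = 5 - 10t, y = 2 - 2t, z = -5 + 5t


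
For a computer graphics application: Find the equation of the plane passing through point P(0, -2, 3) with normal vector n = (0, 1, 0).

The plane through P with normal n = (a, b, c) satisfies n·(r - P) = 0,
i.e. ax + by + cz = a·x₀ + b·y₀ + c·z₀.
d = 0·0 + 1·(-2) + 0·3
  = 0 - 2 + 0
  = -2
Equation: y = -2

y = -2


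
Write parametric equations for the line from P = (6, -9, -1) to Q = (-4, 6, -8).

Direction vector d = Q - P = (-4 - 6, 6 + 9, -8 + 1) = (-10, 15, -7)
Parametric form r = P + t·d:
x = 6 - 10t, y = -9 + 15t, z = -1 - 7t

x = 6 - 10t, y = -9 + 15t, z = -1 - 7t


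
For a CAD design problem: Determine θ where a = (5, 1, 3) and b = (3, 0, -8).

a·b = 5·3 + 1·0 + 3·(-8) = 15 + 0 - 24 = -9
|a| = √(5² + 1² + 3²) = √35 ≈ 5.916
|b| = √(3² + 0² + (-8)²) = √73 ≈ 8.544
cos θ = (a·b)/(|a||b|) = -9/(5.916·8.544) ≈ -0.1781
θ = arccos(-0.1781) ≈ 100.3°

100.3°


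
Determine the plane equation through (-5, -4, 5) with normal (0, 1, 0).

The plane through P with normal n = (a, b, c) satisfies n·(r - P) = 0,
i.e. ax + by + cz = a·x₀ + b·y₀ + c·z₀.
d = 0·(-5) + 1·(-4) + 0·5
  = 0 - 4 + 0
  = -4
Equation: y = -4

y = -4


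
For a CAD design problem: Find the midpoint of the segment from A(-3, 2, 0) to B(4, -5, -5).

M = ((x₁+x₂)/2, (y₁+y₂)/2, (z₁+z₂)/2)
  = ((-3 + 4)/2, (2 - 5)/2, (0 - 5)/2)
  = (1/2, -3/2, -5/2)
  = (0.5, -1.5, -2.5)

(0.5, -1.5, -2.5)


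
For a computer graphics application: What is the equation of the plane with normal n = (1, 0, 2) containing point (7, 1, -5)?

The plane through P with normal n = (a, b, c) satisfies n·(r - P) = 0,
i.e. ax + by + cz = a·x₀ + b·y₀ + c·z₀.
d = 1·7 + 0·1 + 2·(-5)
  = 7 + 0 - 10
  = -3
Equation: x + 2z = -3

x + 2z = -3


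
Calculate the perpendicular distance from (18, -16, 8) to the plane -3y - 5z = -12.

distance = |a·x₀ + b·y₀ + c·z₀ - d| / √(a² + b² + c²)
  = |0·18 + (-3)·(-16) + (-5)·8 - (-12)| / √(0² + (-3)² + (-5)²)
  = |0 + 48 - 40 + 12| / √(0 + 9 + 25)
  = |20| / √34
  = 20 / 5.831
  ≈ 3.43

3.43


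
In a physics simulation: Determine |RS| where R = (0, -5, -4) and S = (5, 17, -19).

d = √[(x₂-x₁)² + (y₂-y₁)² + (z₂-z₁)²]
  = √[5² + 22² + (-15)²]
  = √[25 + 484 + 225]
  = √734
  ≈ 27.09

27.09


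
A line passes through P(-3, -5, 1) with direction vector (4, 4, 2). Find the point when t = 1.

P(t) = P + t·d
  = (-3 + 4·1, -5 + 4·1, 1 + 2·1)
  = (-3 + 4, -5 + 4, 1 + 2)
  = (1, -1, 3)

(1, -1, 3)


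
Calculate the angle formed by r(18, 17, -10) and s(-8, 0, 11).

r·s = 18·(-8) + 17·0 + (-10)·11 = -144 + 0 - 110 = -254
|r| = √(18² + 17² + (-10)²) = √713 ≈ 26.7
|s| = √((-8)² + 0² + 11²) = √185 ≈ 13.6
cos θ = (r·s)/(|r||s|) = -254/(26.7·13.6) ≈ -0.6994
θ = arccos(-0.6994) ≈ 134.4°

134.4°


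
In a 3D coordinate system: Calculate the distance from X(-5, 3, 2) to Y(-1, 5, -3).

d = √[(x₂-x₁)² + (y₂-y₁)² + (z₂-z₁)²]
  = √[4² + 2² + (-5)²]
  = √[16 + 4 + 25]
  = √45
  ≈ 6.708

6.708


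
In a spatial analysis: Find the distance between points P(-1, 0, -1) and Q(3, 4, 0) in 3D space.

d = √[(x₂-x₁)² + (y₂-y₁)² + (z₂-z₁)²]
  = √[4² + 4² + 1²]
  = √[16 + 16 + 1]
  = √33
  ≈ 5.745

5.745


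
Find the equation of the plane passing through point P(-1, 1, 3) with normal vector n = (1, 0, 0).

The plane through P with normal n = (a, b, c) satisfies n·(r - P) = 0,
i.e. ax + by + cz = a·x₀ + b·y₀ + c·z₀.
d = 1·(-1) + 0·1 + 0·3
  = -1 + 0 + 0
  = -1
Equation: x = -1

x = -1


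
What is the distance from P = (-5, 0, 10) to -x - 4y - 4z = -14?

distance = |a·x₀ + b·y₀ + c·z₀ - d| / √(a² + b² + c²)
  = |(-1)·(-5) + (-4)·0 + (-4)·10 - (-14)| / √((-1)² + (-4)² + (-4)²)
  = |5 + 0 - 40 + 14| / √(1 + 16 + 16)
  = |-21| / √33
  = 21 / 5.745
  ≈ 3.656

3.656


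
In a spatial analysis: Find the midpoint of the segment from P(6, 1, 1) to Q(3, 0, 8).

M = ((x₁+x₂)/2, (y₁+y₂)/2, (z₁+z₂)/2)
  = ((6 + 3)/2, (1 + 0)/2, (1 + 8)/2)
  = (9/2, 1/2, 9/2)
  = (4.5, 0.5, 4.5)

(4.5, 0.5, 4.5)


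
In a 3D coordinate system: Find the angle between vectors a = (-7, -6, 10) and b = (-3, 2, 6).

a·b = (-7)·(-3) + (-6)·2 + 10·6 = 21 - 12 + 60 = 69
|a| = √((-7)² + (-6)² + 10²) = √185 ≈ 13.6
|b| = √((-3)² + 2² + 6²) = √49 ≈ 7
cos θ = (a·b)/(|a||b|) = 69/(13.6·7) ≈ 0.7247
θ = arccos(0.7247) ≈ 43.56°

43.56°


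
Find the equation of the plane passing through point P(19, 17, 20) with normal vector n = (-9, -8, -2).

The plane through P with normal n = (a, b, c) satisfies n·(r - P) = 0,
i.e. ax + by + cz = a·x₀ + b·y₀ + c·z₀.
d = (-9)·19 + (-8)·17 + (-2)·20
  = -171 - 136 - 40
  = -347
Equation: -9x - 8y - 2z = -347

-9x - 8y - 2z = -347


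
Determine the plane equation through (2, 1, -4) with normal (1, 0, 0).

The plane through P with normal n = (a, b, c) satisfies n·(r - P) = 0,
i.e. ax + by + cz = a·x₀ + b·y₀ + c·z₀.
d = 1·2 + 0·1 + 0·(-4)
  = 2 + 0 + 0
  = 2
Equation: x = 2

x = 2


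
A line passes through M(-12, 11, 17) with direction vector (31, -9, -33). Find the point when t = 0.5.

P(t) = M + t·d
  = (-12 + 31·0.5, 11 + (-9)·0.5, 17 + (-33)·0.5)
  = (-12 + 15.5, 11 - 4.5, 17 - 16.5)
  = (3.5, 6.5, 0.5)

(3.5, 6.5, 0.5)


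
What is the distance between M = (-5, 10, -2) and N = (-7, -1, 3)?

d = √[(x₂-x₁)² + (y₂-y₁)² + (z₂-z₁)²]
  = √[(-2)² + (-11)² + 5²]
  = √[4 + 121 + 25]
  = √150
  ≈ 12.25

12.25


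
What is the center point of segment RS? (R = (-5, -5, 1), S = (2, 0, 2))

M = ((x₁+x₂)/2, (y₁+y₂)/2, (z₁+z₂)/2)
  = ((-5 + 2)/2, (-5 + 0)/2, (1 + 2)/2)
  = (-3/2, -5/2, 3/2)
  = (-1.5, -2.5, 1.5)

(-1.5, -2.5, 1.5)


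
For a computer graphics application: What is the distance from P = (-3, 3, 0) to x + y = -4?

distance = |a·x₀ + b·y₀ + c·z₀ - d| / √(a² + b² + c²)
  = |1·(-3) + 1·3 + 0·0 - (-4)| / √(1² + 1² + 0²)
  = |-3 + 3 + 0 + 4| / √(1 + 1 + 0)
  = |4| / √2
  = 4 / 1.414
  ≈ 2.828

2.828


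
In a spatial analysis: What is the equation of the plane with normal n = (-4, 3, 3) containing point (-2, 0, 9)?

The plane through P with normal n = (a, b, c) satisfies n·(r - P) = 0,
i.e. ax + by + cz = a·x₀ + b·y₀ + c·z₀.
d = (-4)·(-2) + 3·0 + 3·9
  = 8 + 0 + 27
  = 35
Equation: -4x + 3y + 3z = 35

-4x + 3y + 3z = 35


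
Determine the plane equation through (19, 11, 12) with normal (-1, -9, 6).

The plane through P with normal n = (a, b, c) satisfies n·(r - P) = 0,
i.e. ax + by + cz = a·x₀ + b·y₀ + c·z₀.
d = (-1)·19 + (-9)·11 + 6·12
  = -19 - 99 + 72
  = -46
Equation: -x - 9y + 6z = -46

-x - 9y + 6z = -46
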